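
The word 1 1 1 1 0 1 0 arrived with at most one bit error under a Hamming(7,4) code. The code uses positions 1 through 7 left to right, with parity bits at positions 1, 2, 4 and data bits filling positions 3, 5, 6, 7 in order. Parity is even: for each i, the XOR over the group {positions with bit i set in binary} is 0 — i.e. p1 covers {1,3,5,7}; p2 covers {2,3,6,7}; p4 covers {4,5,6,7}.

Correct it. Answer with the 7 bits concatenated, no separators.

s1 (pos 1,3,5,7): 1⊕1⊕0⊕0 = 0
s2 (pos 2,3,6,7): 1⊕1⊕1⊕0 = 1
s4 (pos 4,5,6,7): 1⊕0⊕1⊕0 = 0
Syndrome s4…s1 = 010 → error at position 2.
Flip position 2: 1111010 → 1011010

1011010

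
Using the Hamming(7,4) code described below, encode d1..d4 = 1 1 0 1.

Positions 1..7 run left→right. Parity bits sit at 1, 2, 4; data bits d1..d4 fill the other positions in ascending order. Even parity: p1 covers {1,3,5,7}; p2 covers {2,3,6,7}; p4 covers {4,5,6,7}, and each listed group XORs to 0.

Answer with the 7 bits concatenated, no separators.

1010101

Place data at non-parity positions: p1 p2 1 p4 1 0 1
p1 (pos 1,3,5,7): XOR of data positions = 1⊕1⊕1 = 1
p2 (pos 2,3,6,7): XOR of data positions = 1⊕0⊕1 = 0
p4 (pos 4,5,6,7): XOR of data positions = 1⊕0⊕1 = 0
Codeword: 1010101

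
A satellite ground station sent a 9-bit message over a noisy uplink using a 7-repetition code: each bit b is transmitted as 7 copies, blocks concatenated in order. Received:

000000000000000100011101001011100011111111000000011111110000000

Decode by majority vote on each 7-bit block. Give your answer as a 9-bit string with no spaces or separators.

Block 1 (0000000): 0 ones → 0
Block 2 (0000000): 0 ones → 0
Block 3 (0100011): 3 ones → 0
Block 4 (1010010): 3 ones → 0
Block 5 (1110001): 4 ones → 1
Block 6 (1111111): 7 ones → 1
Block 7 (0000000): 0 ones → 0
Block 8 (1111111): 7 ones → 1
Block 9 (0000000): 0 ones → 0

000011010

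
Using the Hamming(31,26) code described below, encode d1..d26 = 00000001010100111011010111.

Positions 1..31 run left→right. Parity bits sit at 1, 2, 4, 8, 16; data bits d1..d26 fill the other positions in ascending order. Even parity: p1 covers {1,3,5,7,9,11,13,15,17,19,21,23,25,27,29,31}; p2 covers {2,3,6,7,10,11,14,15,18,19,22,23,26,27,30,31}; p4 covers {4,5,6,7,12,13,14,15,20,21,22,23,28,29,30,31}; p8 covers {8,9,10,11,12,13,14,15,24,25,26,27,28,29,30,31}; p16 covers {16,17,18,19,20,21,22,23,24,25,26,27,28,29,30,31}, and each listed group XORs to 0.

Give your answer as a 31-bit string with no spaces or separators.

Place data at non-parity positions: p1 p2 0 p4 0 0 0 p8 0 0 0 1 0 1 0 p16 1 0 0 1 1 1 0 1 1 0 1 0 1 1 1
p1 (pos 1,3,5,7,9,11,13,15,17,19,21,23,25,27,29,31): XOR of data positions = 0⊕0⊕0⊕0⊕0⊕0⊕0⊕1⊕0⊕1⊕0⊕1⊕1⊕1⊕1 = 0
p2 (pos 2,3,6,7,10,11,14,15,18,19,22,23,26,27,30,31): XOR of data positions = 0⊕0⊕0⊕0⊕0⊕1⊕0⊕0⊕0⊕1⊕0⊕0⊕1⊕1⊕1 = 1
p4 (pos 4,5,6,7,12,13,14,15,20,21,22,23,28,29,30,31): XOR of data positions = 0⊕0⊕0⊕1⊕0⊕1⊕0⊕1⊕1⊕1⊕0⊕0⊕1⊕1⊕1 = 0
p8 (pos 8,9,10,11,12,13,14,15,24,25,26,27,28,29,30,31): XOR of data positions = 0⊕0⊕0⊕1⊕0⊕1⊕0⊕1⊕1⊕0⊕1⊕0⊕1⊕1⊕1 = 0
p16 (pos 16,17,18,19,20,21,22,23,24,25,26,27,28,29,30,31): XOR of data positions = 1⊕0⊕0⊕1⊕1⊕1⊕0⊕1⊕1⊕0⊕1⊕0⊕1⊕1⊕1 = 0
Codeword: 0100000000010100100111011010111

0100000000010100100111011010111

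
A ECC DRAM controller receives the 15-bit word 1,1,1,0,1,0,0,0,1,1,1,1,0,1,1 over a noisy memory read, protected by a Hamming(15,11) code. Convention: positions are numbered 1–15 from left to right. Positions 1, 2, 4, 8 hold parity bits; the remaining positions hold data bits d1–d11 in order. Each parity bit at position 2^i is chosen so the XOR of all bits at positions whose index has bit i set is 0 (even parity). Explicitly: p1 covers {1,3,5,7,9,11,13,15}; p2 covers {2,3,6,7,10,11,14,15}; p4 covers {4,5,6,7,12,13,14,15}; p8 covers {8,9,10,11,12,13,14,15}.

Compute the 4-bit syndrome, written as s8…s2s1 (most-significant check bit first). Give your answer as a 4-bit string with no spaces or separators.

s1 (pos 1,3,5,7,9,11,13,15): 1⊕1⊕1⊕0⊕1⊕1⊕0⊕1 = 0
s2 (pos 2,3,6,7,10,11,14,15): 1⊕1⊕0⊕0⊕1⊕1⊕1⊕1 = 0
s4 (pos 4,5,6,7,12,13,14,15): 0⊕1⊕0⊕0⊕1⊕0⊕1⊕1 = 0
s8 (pos 8,9,10,11,12,13,14,15): 0⊕1⊕1⊕1⊕1⊕0⊕1⊕1 = 0
Syndrome s8…s1 = 0000 → no error.

0000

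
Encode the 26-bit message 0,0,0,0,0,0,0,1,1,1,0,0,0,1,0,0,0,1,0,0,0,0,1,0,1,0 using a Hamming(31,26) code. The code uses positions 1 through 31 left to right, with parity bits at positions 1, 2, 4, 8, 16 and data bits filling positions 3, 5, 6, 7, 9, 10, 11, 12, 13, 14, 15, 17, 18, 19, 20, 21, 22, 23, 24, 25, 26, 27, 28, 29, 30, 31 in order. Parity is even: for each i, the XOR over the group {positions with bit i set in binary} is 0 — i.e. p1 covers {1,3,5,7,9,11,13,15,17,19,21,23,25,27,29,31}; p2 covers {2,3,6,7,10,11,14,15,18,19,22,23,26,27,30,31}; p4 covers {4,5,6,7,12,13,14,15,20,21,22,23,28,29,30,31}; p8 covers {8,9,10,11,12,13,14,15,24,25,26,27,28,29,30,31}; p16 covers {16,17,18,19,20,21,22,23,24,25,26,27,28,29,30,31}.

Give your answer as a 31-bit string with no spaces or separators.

Place data at non-parity positions: p1 p2 0 p4 0 0 0 p8 0 0 0 1 1 1 0 p16 0 0 1 0 0 0 1 0 0 0 0 1 0 1 0
p1 (pos 1,3,5,7,9,11,13,15,17,19,21,23,25,27,29,31): XOR of data positions = 0⊕0⊕0⊕0⊕0⊕1⊕0⊕0⊕1⊕0⊕1⊕0⊕0⊕0⊕0 = 1
p2 (pos 2,3,6,7,10,11,14,15,18,19,22,23,26,27,30,31): XOR of data positions = 0⊕0⊕0⊕0⊕0⊕1⊕0⊕0⊕1⊕0⊕1⊕0⊕0⊕1⊕0 = 0
p4 (pos 4,5,6,7,12,13,14,15,20,21,22,23,28,29,30,31): XOR of data positions = 0⊕0⊕0⊕1⊕1⊕1⊕0⊕0⊕0⊕0⊕1⊕1⊕0⊕1⊕0 = 0
p8 (pos 8,9,10,11,12,13,14,15,24,25,26,27,28,29,30,31): XOR of data positions = 0⊕0⊕0⊕1⊕1⊕1⊕0⊕0⊕0⊕0⊕0⊕1⊕0⊕1⊕0 = 1
p16 (pos 16,17,18,19,20,21,22,23,24,25,26,27,28,29,30,31): XOR of data positions = 0⊕0⊕1⊕0⊕0⊕0⊕1⊕0⊕0⊕0⊕0⊕1⊕0⊕1⊕0 = 0
Codeword: 1000000100011100001000100001010

1000000100011100001000100001010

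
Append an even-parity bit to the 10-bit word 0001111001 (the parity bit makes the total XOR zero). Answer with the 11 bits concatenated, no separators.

00011110011

XOR of the 10 data bits: 0⊕0⊕0⊕1⊕1⊕1⊕1⊕0⊕0⊕1 = 1
Parity bit = 1 (so all 11 bits XOR to 0).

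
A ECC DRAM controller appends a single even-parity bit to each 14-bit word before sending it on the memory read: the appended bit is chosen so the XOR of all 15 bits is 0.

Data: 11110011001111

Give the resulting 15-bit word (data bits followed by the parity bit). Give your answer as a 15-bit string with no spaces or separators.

111100110011110

XOR of the 14 data bits: 1⊕1⊕1⊕1⊕0⊕0⊕1⊕1⊕0⊕0⊕1⊕1⊕1⊕1 = 0
Parity bit = 0 (so all 15 bits XOR to 0).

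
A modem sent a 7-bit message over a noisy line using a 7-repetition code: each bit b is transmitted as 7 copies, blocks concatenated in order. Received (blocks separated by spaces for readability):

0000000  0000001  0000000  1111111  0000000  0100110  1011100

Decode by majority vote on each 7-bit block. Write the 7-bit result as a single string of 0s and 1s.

0001001

Block 1 (0000000): 0 ones → 0
Block 2 (0000001): 1 one → 0
Block 3 (0000000): 0 ones → 0
Block 4 (1111111): 7 ones → 1
Block 5 (0000000): 0 ones → 0
Block 6 (0100110): 3 ones → 0
Block 7 (1011100): 4 ones → 1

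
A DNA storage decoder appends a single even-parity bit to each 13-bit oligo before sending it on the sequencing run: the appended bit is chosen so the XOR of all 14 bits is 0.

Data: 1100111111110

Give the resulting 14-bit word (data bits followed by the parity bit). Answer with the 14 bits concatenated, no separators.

11001111111100

XOR of the 13 data bits: 1⊕1⊕0⊕0⊕1⊕1⊕1⊕1⊕1⊕1⊕1⊕1⊕0 = 0
Parity bit = 0 (so all 14 bits XOR to 0).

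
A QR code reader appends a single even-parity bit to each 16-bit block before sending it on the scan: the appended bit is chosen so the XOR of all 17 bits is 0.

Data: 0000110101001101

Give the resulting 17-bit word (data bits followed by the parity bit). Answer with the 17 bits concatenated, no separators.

XOR of the 16 data bits: 0⊕0⊕0⊕0⊕1⊕1⊕0⊕1⊕0⊕1⊕0⊕0⊕1⊕1⊕0⊕1 = 1
Parity bit = 1 (so all 17 bits XOR to 0).

00001101010011011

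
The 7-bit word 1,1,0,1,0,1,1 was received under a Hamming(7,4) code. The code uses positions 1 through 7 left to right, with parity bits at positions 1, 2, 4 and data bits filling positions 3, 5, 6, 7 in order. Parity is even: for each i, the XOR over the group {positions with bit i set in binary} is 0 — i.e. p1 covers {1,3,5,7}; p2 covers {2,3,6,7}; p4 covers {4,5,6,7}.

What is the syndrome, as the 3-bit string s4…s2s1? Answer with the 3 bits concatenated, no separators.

110

s1 (pos 1,3,5,7): 1⊕0⊕0⊕1 = 0
s2 (pos 2,3,6,7): 1⊕0⊕1⊕1 = 1
s4 (pos 4,5,6,7): 1⊕0⊕1⊕1 = 1
Syndrome s4…s1 = 110 → error at position 6.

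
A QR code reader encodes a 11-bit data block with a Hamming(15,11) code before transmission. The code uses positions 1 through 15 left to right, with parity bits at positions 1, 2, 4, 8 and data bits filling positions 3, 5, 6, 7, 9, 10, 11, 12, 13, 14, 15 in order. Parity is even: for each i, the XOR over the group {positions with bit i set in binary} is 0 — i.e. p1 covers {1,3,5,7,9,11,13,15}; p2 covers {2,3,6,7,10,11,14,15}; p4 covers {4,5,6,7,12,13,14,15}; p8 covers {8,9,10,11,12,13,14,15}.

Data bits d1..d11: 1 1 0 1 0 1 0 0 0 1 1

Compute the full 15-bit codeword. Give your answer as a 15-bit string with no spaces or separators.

Place data at non-parity positions: p1 p2 1 p4 1 0 1 p8 0 1 0 0 0 1 1
p1 (pos 1,3,5,7,9,11,13,15): XOR of data positions = 1⊕1⊕1⊕0⊕0⊕0⊕1 = 0
p2 (pos 2,3,6,7,10,11,14,15): XOR of data positions = 1⊕0⊕1⊕1⊕0⊕1⊕1 = 1
p4 (pos 4,5,6,7,12,13,14,15): XOR of data positions = 1⊕0⊕1⊕0⊕0⊕1⊕1 = 0
p8 (pos 8,9,10,11,12,13,14,15): XOR of data positions = 0⊕1⊕0⊕0⊕0⊕1⊕1 = 1
Codeword: 011010110100011

011010110100011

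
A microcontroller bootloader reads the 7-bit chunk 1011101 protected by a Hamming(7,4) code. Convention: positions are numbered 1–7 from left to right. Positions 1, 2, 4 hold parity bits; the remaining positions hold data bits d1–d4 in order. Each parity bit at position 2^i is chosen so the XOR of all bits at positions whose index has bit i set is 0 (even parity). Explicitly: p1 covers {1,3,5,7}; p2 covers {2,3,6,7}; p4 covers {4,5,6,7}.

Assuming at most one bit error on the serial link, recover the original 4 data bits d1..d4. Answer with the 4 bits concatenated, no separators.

s1 (pos 1,3,5,7): 1⊕1⊕1⊕1 = 0
s2 (pos 2,3,6,7): 0⊕1⊕0⊕1 = 0
s4 (pos 4,5,6,7): 1⊕1⊕0⊕1 = 1
Syndrome s4…s1 = 100 → error at position 4.
Flip position 4: 1011101 → 1010101
Read data bits from positions 3,5,6,7: 1101

1101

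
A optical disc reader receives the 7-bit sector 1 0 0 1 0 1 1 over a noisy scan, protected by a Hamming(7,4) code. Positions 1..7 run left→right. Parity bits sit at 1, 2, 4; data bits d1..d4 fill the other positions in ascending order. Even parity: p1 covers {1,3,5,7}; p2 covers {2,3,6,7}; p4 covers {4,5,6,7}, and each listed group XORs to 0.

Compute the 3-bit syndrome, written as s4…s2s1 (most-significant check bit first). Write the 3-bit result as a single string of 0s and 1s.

100

s1 (pos 1,3,5,7): 1⊕0⊕0⊕1 = 0
s2 (pos 2,3,6,7): 0⊕0⊕1⊕1 = 0
s4 (pos 4,5,6,7): 1⊕0⊕1⊕1 = 1
Syndrome s4…s1 = 100 → error at position 4.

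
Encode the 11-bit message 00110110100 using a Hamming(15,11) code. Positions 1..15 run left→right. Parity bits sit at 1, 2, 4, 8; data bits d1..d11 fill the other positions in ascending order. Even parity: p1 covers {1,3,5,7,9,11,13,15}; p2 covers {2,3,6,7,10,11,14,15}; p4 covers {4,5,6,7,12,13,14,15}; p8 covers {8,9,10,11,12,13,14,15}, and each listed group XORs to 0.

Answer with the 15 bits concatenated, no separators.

Place data at non-parity positions: p1 p2 0 p4 0 1 1 p8 0 1 1 0 1 0 0
p1 (pos 1,3,5,7,9,11,13,15): XOR of data positions = 0⊕0⊕1⊕0⊕1⊕1⊕0 = 1
p2 (pos 2,3,6,7,10,11,14,15): XOR of data positions = 0⊕1⊕1⊕1⊕1⊕0⊕0 = 0
p4 (pos 4,5,6,7,12,13,14,15): XOR of data positions = 0⊕1⊕1⊕0⊕1⊕0⊕0 = 1
p8 (pos 8,9,10,11,12,13,14,15): XOR of data positions = 0⊕1⊕1⊕0⊕1⊕0⊕0 = 1
Codeword: 100101110110100

100101110110100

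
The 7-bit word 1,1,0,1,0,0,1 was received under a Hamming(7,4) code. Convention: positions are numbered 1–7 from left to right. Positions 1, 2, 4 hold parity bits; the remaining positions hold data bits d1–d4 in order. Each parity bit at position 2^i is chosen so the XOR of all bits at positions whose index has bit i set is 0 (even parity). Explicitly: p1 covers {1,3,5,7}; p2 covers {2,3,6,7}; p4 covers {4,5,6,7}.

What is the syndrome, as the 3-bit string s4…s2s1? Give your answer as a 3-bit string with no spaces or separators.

000

s1 (pos 1,3,5,7): 1⊕0⊕0⊕1 = 0
s2 (pos 2,3,6,7): 1⊕0⊕0⊕1 = 0
s4 (pos 4,5,6,7): 1⊕0⊕0⊕1 = 0
Syndrome s4…s1 = 000 → no error.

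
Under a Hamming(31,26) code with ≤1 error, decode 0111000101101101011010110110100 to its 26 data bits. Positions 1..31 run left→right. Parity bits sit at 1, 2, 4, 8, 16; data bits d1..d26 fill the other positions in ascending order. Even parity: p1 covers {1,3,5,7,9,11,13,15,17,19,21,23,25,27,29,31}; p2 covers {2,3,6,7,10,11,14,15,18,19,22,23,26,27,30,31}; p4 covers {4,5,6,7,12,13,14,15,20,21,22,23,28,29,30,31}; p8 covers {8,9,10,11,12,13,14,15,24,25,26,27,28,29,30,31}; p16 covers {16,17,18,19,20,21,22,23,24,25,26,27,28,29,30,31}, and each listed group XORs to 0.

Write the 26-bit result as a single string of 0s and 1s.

10000110110011010100110100

s1 (pos 1,3,5,7,9,11,13,15,17,19,21,23,25,27,29,31): 0⊕1⊕0⊕0⊕0⊕1⊕1⊕0⊕0⊕1⊕1⊕1⊕0⊕1⊕1⊕0 = 0
s2 (pos 2,3,6,7,10,11,14,15,18,19,22,23,26,27,30,31): 1⊕1⊕0⊕0⊕1⊕1⊕1⊕0⊕1⊕1⊕0⊕1⊕1⊕1⊕0⊕0 = 0
s4 (pos 4,5,6,7,12,13,14,15,20,21,22,23,28,29,30,31): 1⊕0⊕0⊕0⊕0⊕1⊕1⊕0⊕0⊕1⊕0⊕1⊕0⊕1⊕0⊕0 = 0
s8 (pos 8,9,10,11,12,13,14,15,24,25,26,27,28,29,30,31): 1⊕0⊕1⊕1⊕0⊕1⊕1⊕0⊕1⊕0⊕1⊕1⊕0⊕1⊕0⊕0 = 1
s16 (pos 16,17,18,19,20,21,22,23,24,25,26,27,28,29,30,31): 1⊕0⊕1⊕1⊕0⊕1⊕0⊕1⊕1⊕0⊕1⊕1⊕0⊕1⊕0⊕0 = 1
Syndrome s16…s1 = 11000 → error at position 24.
Flip position 24: 0111000101101101011010110110100 → 0111000101101101011010100110100
Read data bits from positions 3,5,6,7,9,10,11,12,13,14,15,17,18,19,20,21,22,23,24,25,26,27,28,29,30,31: 10000110110011010100110100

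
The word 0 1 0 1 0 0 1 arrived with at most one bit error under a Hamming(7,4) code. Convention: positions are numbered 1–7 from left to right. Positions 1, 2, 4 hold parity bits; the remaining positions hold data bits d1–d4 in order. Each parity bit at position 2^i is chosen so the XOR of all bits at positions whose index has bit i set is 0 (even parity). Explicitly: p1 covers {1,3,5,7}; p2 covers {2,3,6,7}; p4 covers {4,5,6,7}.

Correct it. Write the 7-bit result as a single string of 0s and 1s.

s1 (pos 1,3,5,7): 0⊕0⊕0⊕1 = 1
s2 (pos 2,3,6,7): 1⊕0⊕0⊕1 = 0
s4 (pos 4,5,6,7): 1⊕0⊕0⊕1 = 0
Syndrome s4…s1 = 001 → error at position 1.
Flip position 1: 0101001 → 1101001

1101001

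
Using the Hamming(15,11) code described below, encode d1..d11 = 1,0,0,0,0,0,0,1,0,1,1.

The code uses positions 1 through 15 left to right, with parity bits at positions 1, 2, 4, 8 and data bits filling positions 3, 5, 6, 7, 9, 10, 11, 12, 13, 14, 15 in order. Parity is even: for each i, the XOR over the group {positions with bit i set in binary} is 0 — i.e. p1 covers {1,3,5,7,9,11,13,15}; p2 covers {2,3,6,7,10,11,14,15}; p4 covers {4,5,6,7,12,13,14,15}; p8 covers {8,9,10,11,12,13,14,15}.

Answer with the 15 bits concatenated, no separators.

Place data at non-parity positions: p1 p2 1 p4 0 0 0 p8 0 0 0 1 0 1 1
p1 (pos 1,3,5,7,9,11,13,15): XOR of data positions = 1⊕0⊕0⊕0⊕0⊕0⊕1 = 0
p2 (pos 2,3,6,7,10,11,14,15): XOR of data positions = 1⊕0⊕0⊕0⊕0⊕1⊕1 = 1
p4 (pos 4,5,6,7,12,13,14,15): XOR of data positions = 0⊕0⊕0⊕1⊕0⊕1⊕1 = 1
p8 (pos 8,9,10,11,12,13,14,15): XOR of data positions = 0⊕0⊕0⊕1⊕0⊕1⊕1 = 1
Codeword: 011100010001011

011100010001011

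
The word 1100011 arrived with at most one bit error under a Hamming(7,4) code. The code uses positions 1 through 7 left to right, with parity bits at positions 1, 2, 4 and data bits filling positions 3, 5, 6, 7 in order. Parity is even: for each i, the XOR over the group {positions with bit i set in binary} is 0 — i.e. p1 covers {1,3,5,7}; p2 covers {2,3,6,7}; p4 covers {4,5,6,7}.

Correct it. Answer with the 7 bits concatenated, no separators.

1000011

s1 (pos 1,3,5,7): 1⊕0⊕0⊕1 = 0
s2 (pos 2,3,6,7): 1⊕0⊕1⊕1 = 1
s4 (pos 4,5,6,7): 0⊕0⊕1⊕1 = 0
Syndrome s4…s1 = 010 → error at position 2.
Flip position 2: 1100011 → 1000011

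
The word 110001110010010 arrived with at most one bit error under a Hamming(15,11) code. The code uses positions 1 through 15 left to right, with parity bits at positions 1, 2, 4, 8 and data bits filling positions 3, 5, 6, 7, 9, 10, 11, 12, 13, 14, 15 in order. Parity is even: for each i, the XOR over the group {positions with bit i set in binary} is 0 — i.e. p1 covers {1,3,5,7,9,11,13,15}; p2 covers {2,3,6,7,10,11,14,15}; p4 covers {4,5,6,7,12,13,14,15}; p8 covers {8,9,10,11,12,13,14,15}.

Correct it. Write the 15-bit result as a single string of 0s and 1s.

110001110010011

s1 (pos 1,3,5,7,9,11,13,15): 1⊕0⊕0⊕1⊕0⊕1⊕0⊕0 = 1
s2 (pos 2,3,6,7,10,11,14,15): 1⊕0⊕1⊕1⊕0⊕1⊕1⊕0 = 1
s4 (pos 4,5,6,7,12,13,14,15): 0⊕0⊕1⊕1⊕0⊕0⊕1⊕0 = 1
s8 (pos 8,9,10,11,12,13,14,15): 1⊕0⊕0⊕1⊕0⊕0⊕1⊕0 = 1
Syndrome s8…s1 = 1111 → error at position 15.
Flip position 15: 110001110010010 → 110001110010011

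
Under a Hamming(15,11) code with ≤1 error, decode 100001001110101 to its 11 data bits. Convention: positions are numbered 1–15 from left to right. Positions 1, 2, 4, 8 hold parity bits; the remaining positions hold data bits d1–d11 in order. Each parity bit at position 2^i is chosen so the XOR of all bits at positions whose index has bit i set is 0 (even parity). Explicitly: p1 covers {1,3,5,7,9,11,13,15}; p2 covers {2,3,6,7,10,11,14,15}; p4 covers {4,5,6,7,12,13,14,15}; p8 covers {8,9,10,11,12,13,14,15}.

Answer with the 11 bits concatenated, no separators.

s1 (pos 1,3,5,7,9,11,13,15): 1⊕0⊕0⊕0⊕1⊕1⊕1⊕1 = 1
s2 (pos 2,3,6,7,10,11,14,15): 0⊕0⊕1⊕0⊕1⊕1⊕0⊕1 = 0
s4 (pos 4,5,6,7,12,13,14,15): 0⊕0⊕1⊕0⊕0⊕1⊕0⊕1 = 1
s8 (pos 8,9,10,11,12,13,14,15): 0⊕1⊕1⊕1⊕0⊕1⊕0⊕1 = 1
Syndrome s8…s1 = 1101 → error at position 13.
Flip position 13: 100001001110101 → 100001001110001
Read data bits from positions 3,5,6,7,9,10,11,12,13,14,15: 00101110001

00101110001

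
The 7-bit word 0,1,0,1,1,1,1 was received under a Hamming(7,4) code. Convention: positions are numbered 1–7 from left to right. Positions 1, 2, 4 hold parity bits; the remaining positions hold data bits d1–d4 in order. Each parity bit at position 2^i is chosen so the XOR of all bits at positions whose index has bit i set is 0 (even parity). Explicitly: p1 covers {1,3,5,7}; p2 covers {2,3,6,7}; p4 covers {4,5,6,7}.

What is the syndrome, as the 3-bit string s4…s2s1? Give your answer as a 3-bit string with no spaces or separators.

s1 (pos 1,3,5,7): 0⊕0⊕1⊕1 = 0
s2 (pos 2,3,6,7): 1⊕0⊕1⊕1 = 1
s4 (pos 4,5,6,7): 1⊕1⊕1⊕1 = 0
Syndrome s4…s1 = 010 → error at position 2.

010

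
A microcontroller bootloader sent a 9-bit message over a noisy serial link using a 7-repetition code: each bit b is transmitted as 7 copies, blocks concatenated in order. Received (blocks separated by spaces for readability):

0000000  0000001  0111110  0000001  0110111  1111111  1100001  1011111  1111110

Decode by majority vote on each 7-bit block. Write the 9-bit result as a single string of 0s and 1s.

Block 1 (0000000): 0 ones → 0
Block 2 (0000001): 1 one → 0
Block 3 (0111110): 5 ones → 1
Block 4 (0000001): 1 one → 0
Block 5 (0110111): 5 ones → 1
Block 6 (1111111): 7 ones → 1
Block 7 (1100001): 3 ones → 0
Block 8 (1011111): 6 ones → 1
Block 9 (1111110): 6 ones → 1

001011011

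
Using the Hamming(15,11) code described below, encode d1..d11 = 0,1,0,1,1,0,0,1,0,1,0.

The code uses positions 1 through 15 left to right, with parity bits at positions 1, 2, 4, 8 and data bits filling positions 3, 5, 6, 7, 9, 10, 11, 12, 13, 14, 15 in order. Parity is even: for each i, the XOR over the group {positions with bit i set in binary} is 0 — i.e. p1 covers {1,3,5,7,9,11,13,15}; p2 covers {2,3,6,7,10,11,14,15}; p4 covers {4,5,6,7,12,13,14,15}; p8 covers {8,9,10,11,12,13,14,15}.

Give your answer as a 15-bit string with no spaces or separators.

Place data at non-parity positions: p1 p2 0 p4 1 0 1 p8 1 0 0 1 0 1 0
p1 (pos 1,3,5,7,9,11,13,15): XOR of data positions = 0⊕1⊕1⊕1⊕0⊕0⊕0 = 1
p2 (pos 2,3,6,7,10,11,14,15): XOR of data positions = 0⊕0⊕1⊕0⊕0⊕1⊕0 = 0
p4 (pos 4,5,6,7,12,13,14,15): XOR of data positions = 1⊕0⊕1⊕1⊕0⊕1⊕0 = 0
p8 (pos 8,9,10,11,12,13,14,15): XOR of data positions = 1⊕0⊕0⊕1⊕0⊕1⊕0 = 1
Codeword: 100010111001010

100010111001010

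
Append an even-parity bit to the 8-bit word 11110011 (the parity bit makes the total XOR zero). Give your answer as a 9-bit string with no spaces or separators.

XOR of the 8 data bits: 1⊕1⊕1⊕1⊕0⊕0⊕1⊕1 = 0
Parity bit = 0 (so all 9 bits XOR to 0).

111100110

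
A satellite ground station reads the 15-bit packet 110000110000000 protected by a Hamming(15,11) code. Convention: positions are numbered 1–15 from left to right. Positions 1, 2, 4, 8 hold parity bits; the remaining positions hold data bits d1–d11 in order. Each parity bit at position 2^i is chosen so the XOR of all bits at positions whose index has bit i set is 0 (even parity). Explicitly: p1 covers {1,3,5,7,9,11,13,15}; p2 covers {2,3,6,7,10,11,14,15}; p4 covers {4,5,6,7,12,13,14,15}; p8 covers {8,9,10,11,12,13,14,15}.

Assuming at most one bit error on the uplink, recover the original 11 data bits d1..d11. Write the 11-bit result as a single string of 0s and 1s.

00010001000

s1 (pos 1,3,5,7,9,11,13,15): 1⊕0⊕0⊕1⊕0⊕0⊕0⊕0 = 0
s2 (pos 2,3,6,7,10,11,14,15): 1⊕0⊕0⊕1⊕0⊕0⊕0⊕0 = 0
s4 (pos 4,5,6,7,12,13,14,15): 0⊕0⊕0⊕1⊕0⊕0⊕0⊕0 = 1
s8 (pos 8,9,10,11,12,13,14,15): 1⊕0⊕0⊕0⊕0⊕0⊕0⊕0 = 1
Syndrome s8…s1 = 1100 → error at position 12.
Flip position 12: 110000110000000 → 110000110001000
Read data bits from positions 3,5,6,7,9,10,11,12,13,14,15: 00010001000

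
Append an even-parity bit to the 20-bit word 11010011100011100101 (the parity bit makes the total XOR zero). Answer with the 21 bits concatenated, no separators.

110100111000111001011

XOR of the 20 data bits: 1⊕1⊕0⊕1⊕0⊕0⊕1⊕1⊕1⊕0⊕0⊕0⊕1⊕1⊕1⊕0⊕0⊕1⊕0⊕1 = 1
Parity bit = 1 (so all 21 bits XOR to 0).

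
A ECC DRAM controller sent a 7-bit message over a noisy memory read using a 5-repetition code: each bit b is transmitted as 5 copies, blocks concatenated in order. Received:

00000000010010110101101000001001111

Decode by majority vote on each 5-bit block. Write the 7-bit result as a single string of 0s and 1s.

Block 1 (00000): 0 ones → 0
Block 2 (00001): 1 one → 0
Block 3 (00101): 2 ones → 0
Block 4 (10101): 3 ones → 1
Block 5 (10100): 2 ones → 0
Block 6 (00010): 1 one → 0
Block 7 (01111): 4 ones → 1

0001001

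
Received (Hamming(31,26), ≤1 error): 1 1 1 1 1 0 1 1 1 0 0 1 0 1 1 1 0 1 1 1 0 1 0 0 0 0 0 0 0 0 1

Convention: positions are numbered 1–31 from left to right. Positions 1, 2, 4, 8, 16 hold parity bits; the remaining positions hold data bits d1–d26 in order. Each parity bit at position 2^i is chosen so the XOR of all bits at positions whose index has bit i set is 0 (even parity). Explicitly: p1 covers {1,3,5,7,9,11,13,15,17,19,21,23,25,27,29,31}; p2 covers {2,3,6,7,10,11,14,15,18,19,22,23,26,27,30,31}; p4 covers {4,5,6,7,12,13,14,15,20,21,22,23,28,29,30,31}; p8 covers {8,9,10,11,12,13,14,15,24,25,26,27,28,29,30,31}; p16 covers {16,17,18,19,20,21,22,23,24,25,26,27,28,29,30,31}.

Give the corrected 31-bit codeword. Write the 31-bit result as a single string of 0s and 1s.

1111111110010111011101000000001

s1 (pos 1,3,5,7,9,11,13,15,17,19,21,23,25,27,29,31): 1⊕1⊕1⊕1⊕1⊕0⊕0⊕1⊕0⊕1⊕0⊕0⊕0⊕0⊕0⊕1 = 0
s2 (pos 2,3,6,7,10,11,14,15,18,19,22,23,26,27,30,31): 1⊕1⊕0⊕1⊕0⊕0⊕1⊕1⊕1⊕1⊕1⊕0⊕0⊕0⊕0⊕1 = 1
s4 (pos 4,5,6,7,12,13,14,15,20,21,22,23,28,29,30,31): 1⊕1⊕0⊕1⊕1⊕0⊕1⊕1⊕1⊕0⊕1⊕0⊕0⊕0⊕0⊕1 = 1
s8 (pos 8,9,10,11,12,13,14,15,24,25,26,27,28,29,30,31): 1⊕1⊕0⊕0⊕1⊕0⊕1⊕1⊕0⊕0⊕0⊕0⊕0⊕0⊕0⊕1 = 0
s16 (pos 16,17,18,19,20,21,22,23,24,25,26,27,28,29,30,31): 1⊕0⊕1⊕1⊕1⊕0⊕1⊕0⊕0⊕0⊕0⊕0⊕0⊕0⊕0⊕1 = 0
Syndrome s16…s1 = 00110 → error at position 6.
Flip position 6: 1111101110010111011101000000001 → 1111111110010111011101000000001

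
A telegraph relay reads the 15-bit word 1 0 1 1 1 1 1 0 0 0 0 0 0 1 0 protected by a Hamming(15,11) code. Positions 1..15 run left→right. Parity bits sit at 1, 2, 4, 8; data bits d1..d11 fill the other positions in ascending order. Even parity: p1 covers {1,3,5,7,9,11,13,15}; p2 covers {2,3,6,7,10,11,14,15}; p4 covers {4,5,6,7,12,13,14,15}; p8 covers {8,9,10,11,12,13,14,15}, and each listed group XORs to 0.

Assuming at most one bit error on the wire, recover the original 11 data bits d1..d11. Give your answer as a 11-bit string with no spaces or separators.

11110001010

s1 (pos 1,3,5,7,9,11,13,15): 1⊕1⊕1⊕1⊕0⊕0⊕0⊕0 = 0
s2 (pos 2,3,6,7,10,11,14,15): 0⊕1⊕1⊕1⊕0⊕0⊕1⊕0 = 0
s4 (pos 4,5,6,7,12,13,14,15): 1⊕1⊕1⊕1⊕0⊕0⊕1⊕0 = 1
s8 (pos 8,9,10,11,12,13,14,15): 0⊕0⊕0⊕0⊕0⊕0⊕1⊕0 = 1
Syndrome s8…s1 = 1100 → error at position 12.
Flip position 12: 101111100000010 → 101111100001010
Read data bits from positions 3,5,6,7,9,10,11,12,13,14,15: 11110001010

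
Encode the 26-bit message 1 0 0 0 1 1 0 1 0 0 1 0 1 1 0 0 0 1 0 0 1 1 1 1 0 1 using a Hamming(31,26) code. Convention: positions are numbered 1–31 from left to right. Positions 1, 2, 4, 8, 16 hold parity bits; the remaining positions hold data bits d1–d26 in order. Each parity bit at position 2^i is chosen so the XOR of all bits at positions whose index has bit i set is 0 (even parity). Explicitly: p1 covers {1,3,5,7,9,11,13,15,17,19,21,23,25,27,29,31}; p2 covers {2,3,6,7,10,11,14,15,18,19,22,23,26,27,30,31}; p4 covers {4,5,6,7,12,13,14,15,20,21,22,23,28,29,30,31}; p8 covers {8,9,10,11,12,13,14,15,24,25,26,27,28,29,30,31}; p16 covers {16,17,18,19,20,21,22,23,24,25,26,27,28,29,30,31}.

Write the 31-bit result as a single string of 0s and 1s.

0110000111010010011000100111101

Place data at non-parity positions: p1 p2 1 p4 0 0 0 p8 1 1 0 1 0 0 1 p16 0 1 1 0 0 0 1 0 0 1 1 1 1 0 1
p1 (pos 1,3,5,7,9,11,13,15,17,19,21,23,25,27,29,31): XOR of data positions = 1⊕0⊕0⊕1⊕0⊕0⊕1⊕0⊕1⊕0⊕1⊕0⊕1⊕1⊕1 = 0
p2 (pos 2,3,6,7,10,11,14,15,18,19,22,23,26,27,30,31): XOR of data positions = 1⊕0⊕0⊕1⊕0⊕0⊕1⊕1⊕1⊕0⊕1⊕1⊕1⊕0⊕1 = 1
p4 (pos 4,5,6,7,12,13,14,15,20,21,22,23,28,29,30,31): XOR of data positions = 0⊕0⊕0⊕1⊕0⊕0⊕1⊕0⊕0⊕0⊕1⊕1⊕1⊕0⊕1 = 0
p8 (pos 8,9,10,11,12,13,14,15,24,25,26,27,28,29,30,31): XOR of data positions = 1⊕1⊕0⊕1⊕0⊕0⊕1⊕0⊕0⊕1⊕1⊕1⊕1⊕0⊕1 = 1
p16 (pos 16,17,18,19,20,21,22,23,24,25,26,27,28,29,30,31): XOR of data positions = 0⊕1⊕1⊕0⊕0⊕0⊕1⊕0⊕0⊕1⊕1⊕1⊕1⊕0⊕1 = 0
Codeword: 0110000111010010011000100111101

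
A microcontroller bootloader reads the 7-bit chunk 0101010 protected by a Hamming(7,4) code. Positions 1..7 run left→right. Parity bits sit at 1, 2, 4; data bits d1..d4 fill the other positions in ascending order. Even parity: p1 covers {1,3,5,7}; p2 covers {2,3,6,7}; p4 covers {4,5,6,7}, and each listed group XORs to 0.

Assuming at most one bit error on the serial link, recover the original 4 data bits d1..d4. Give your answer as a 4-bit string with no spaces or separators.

0010

s1 (pos 1,3,5,7): 0⊕0⊕0⊕0 = 0
s2 (pos 2,3,6,7): 1⊕0⊕1⊕0 = 0
s4 (pos 4,5,6,7): 1⊕0⊕1⊕0 = 0
Syndrome s4…s1 = 000 → no error.
Read data bits from positions 3,5,6,7: 0010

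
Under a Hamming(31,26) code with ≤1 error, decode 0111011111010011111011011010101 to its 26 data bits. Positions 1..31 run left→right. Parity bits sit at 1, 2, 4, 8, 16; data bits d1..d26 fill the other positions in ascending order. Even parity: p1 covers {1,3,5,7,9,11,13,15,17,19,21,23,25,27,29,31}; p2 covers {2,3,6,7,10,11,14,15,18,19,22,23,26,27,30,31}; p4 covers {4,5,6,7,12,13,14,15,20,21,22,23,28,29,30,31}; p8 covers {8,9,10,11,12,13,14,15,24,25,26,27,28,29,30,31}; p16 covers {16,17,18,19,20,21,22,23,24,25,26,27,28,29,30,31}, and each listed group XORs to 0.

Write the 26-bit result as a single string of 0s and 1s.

10111101001111011111010101

s1 (pos 1,3,5,7,9,11,13,15,17,19,21,23,25,27,29,31): 0⊕1⊕0⊕1⊕1⊕0⊕0⊕1⊕1⊕1⊕1⊕0⊕1⊕1⊕1⊕1 = 1
s2 (pos 2,3,6,7,10,11,14,15,18,19,22,23,26,27,30,31): 1⊕1⊕1⊕1⊕1⊕0⊕0⊕1⊕1⊕1⊕1⊕0⊕0⊕1⊕0⊕1 = 1
s4 (pos 4,5,6,7,12,13,14,15,20,21,22,23,28,29,30,31): 1⊕0⊕1⊕1⊕1⊕0⊕0⊕1⊕0⊕1⊕1⊕0⊕0⊕1⊕0⊕1 = 1
s8 (pos 8,9,10,11,12,13,14,15,24,25,26,27,28,29,30,31): 1⊕1⊕1⊕0⊕1⊕0⊕0⊕1⊕1⊕1⊕0⊕1⊕0⊕1⊕0⊕1 = 0
s16 (pos 16,17,18,19,20,21,22,23,24,25,26,27,28,29,30,31): 1⊕1⊕1⊕1⊕0⊕1⊕1⊕0⊕1⊕1⊕0⊕1⊕0⊕1⊕0⊕1 = 1
Syndrome s16…s1 = 10111 → error at position 23.
Flip position 23: 0111011111010011111011011010101 → 0111011111010011111011111010101
Read data bits from positions 3,5,6,7,9,10,11,12,13,14,15,17,18,19,20,21,22,23,24,25,26,27,28,29,30,31: 10111101001111011111010101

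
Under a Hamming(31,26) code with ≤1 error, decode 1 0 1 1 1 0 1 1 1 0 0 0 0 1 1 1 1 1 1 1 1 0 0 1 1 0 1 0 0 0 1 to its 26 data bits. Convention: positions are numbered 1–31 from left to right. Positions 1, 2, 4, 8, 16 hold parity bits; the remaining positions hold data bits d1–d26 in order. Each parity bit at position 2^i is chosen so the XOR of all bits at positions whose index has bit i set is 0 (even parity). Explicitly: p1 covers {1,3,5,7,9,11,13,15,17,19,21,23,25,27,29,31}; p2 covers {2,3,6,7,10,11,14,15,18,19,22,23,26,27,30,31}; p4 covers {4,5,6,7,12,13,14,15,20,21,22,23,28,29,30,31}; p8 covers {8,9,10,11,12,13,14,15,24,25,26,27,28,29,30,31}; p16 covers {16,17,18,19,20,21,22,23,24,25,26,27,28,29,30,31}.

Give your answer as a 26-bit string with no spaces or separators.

s1 (pos 1,3,5,7,9,11,13,15,17,19,21,23,25,27,29,31): 1⊕1⊕1⊕1⊕1⊕0⊕0⊕1⊕1⊕1⊕1⊕0⊕1⊕1⊕0⊕1 = 0
s2 (pos 2,3,6,7,10,11,14,15,18,19,22,23,26,27,30,31): 0⊕1⊕0⊕1⊕0⊕0⊕1⊕1⊕1⊕1⊕0⊕0⊕0⊕1⊕0⊕1 = 0
s4 (pos 4,5,6,7,12,13,14,15,20,21,22,23,28,29,30,31): 1⊕1⊕0⊕1⊕0⊕0⊕1⊕1⊕1⊕1⊕0⊕0⊕0⊕0⊕0⊕1 = 0
s8 (pos 8,9,10,11,12,13,14,15,24,25,26,27,28,29,30,31): 1⊕1⊕0⊕0⊕0⊕0⊕1⊕1⊕1⊕1⊕0⊕1⊕0⊕0⊕0⊕1 = 0
s16 (pos 16,17,18,19,20,21,22,23,24,25,26,27,28,29,30,31): 1⊕1⊕1⊕1⊕1⊕1⊕0⊕0⊕1⊕1⊕0⊕1⊕0⊕0⊕0⊕1 = 0
Syndrome s16…s1 = 00000 → no error.
Read data bits from positions 3,5,6,7,9,10,11,12,13,14,15,17,18,19,20,21,22,23,24,25,26,27,28,29,30,31: 11011000011111110011010001

11011000011111110011010001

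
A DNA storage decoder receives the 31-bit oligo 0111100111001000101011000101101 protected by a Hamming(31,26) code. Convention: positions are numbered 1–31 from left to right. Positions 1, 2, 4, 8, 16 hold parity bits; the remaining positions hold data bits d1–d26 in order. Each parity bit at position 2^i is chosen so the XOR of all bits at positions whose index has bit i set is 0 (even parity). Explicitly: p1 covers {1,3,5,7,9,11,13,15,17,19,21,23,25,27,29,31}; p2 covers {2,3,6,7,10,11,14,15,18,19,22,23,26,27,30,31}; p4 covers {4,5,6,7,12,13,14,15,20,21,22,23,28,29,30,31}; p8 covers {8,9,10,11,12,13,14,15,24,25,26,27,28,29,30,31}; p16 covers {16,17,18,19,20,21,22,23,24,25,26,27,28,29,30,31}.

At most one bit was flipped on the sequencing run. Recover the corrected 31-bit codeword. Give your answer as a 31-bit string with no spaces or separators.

s1 (pos 1,3,5,7,9,11,13,15,17,19,21,23,25,27,29,31): 0⊕1⊕1⊕0⊕1⊕0⊕1⊕0⊕1⊕1⊕1⊕0⊕0⊕0⊕1⊕1 = 1
s2 (pos 2,3,6,7,10,11,14,15,18,19,22,23,26,27,30,31): 1⊕1⊕0⊕0⊕1⊕0⊕0⊕0⊕0⊕1⊕1⊕0⊕1⊕0⊕0⊕1 = 1
s4 (pos 4,5,6,7,12,13,14,15,20,21,22,23,28,29,30,31): 1⊕1⊕0⊕0⊕0⊕1⊕0⊕0⊕0⊕1⊕1⊕0⊕1⊕1⊕0⊕1 = 0
s8 (pos 8,9,10,11,12,13,14,15,24,25,26,27,28,29,30,31): 1⊕1⊕1⊕0⊕0⊕1⊕0⊕0⊕0⊕0⊕1⊕0⊕1⊕1⊕0⊕1 = 0
s16 (pos 16,17,18,19,20,21,22,23,24,25,26,27,28,29,30,31): 0⊕1⊕0⊕1⊕0⊕1⊕1⊕0⊕0⊕0⊕1⊕0⊕1⊕1⊕0⊕1 = 0
Syndrome s16…s1 = 00011 → error at position 3.
Flip position 3: 0111100111001000101011000101101 → 0101100111001000101011000101101

0101100111001000101011000101101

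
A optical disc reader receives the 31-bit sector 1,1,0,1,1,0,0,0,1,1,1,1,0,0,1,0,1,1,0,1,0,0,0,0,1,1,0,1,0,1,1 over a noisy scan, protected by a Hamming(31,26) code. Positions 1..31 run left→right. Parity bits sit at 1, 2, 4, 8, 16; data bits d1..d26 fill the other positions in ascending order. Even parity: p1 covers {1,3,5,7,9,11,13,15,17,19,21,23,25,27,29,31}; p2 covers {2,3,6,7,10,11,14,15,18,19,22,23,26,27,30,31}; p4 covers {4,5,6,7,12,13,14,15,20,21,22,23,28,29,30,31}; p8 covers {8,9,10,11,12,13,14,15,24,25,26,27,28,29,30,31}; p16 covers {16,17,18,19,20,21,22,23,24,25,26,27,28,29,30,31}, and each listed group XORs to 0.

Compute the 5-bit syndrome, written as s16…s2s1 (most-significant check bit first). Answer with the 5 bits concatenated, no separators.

00000

s1 (pos 1,3,5,7,9,11,13,15,17,19,21,23,25,27,29,31): 1⊕0⊕1⊕0⊕1⊕1⊕0⊕1⊕1⊕0⊕0⊕0⊕1⊕0⊕0⊕1 = 0
s2 (pos 2,3,6,7,10,11,14,15,18,19,22,23,26,27,30,31): 1⊕0⊕0⊕0⊕1⊕1⊕0⊕1⊕1⊕0⊕0⊕0⊕1⊕0⊕1⊕1 = 0
s4 (pos 4,5,6,7,12,13,14,15,20,21,22,23,28,29,30,31): 1⊕1⊕0⊕0⊕1⊕0⊕0⊕1⊕1⊕0⊕0⊕0⊕1⊕0⊕1⊕1 = 0
s8 (pos 8,9,10,11,12,13,14,15,24,25,26,27,28,29,30,31): 0⊕1⊕1⊕1⊕1⊕0⊕0⊕1⊕0⊕1⊕1⊕0⊕1⊕0⊕1⊕1 = 0
s16 (pos 16,17,18,19,20,21,22,23,24,25,26,27,28,29,30,31): 0⊕1⊕1⊕0⊕1⊕0⊕0⊕0⊕0⊕1⊕1⊕0⊕1⊕0⊕1⊕1 = 0
Syndrome s16…s1 = 00000 → no error.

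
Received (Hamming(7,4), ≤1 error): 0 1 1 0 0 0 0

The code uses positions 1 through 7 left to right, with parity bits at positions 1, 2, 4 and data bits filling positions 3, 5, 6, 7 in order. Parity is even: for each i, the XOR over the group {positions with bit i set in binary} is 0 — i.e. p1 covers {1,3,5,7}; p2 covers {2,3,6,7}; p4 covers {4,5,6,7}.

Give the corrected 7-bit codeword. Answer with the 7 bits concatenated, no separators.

s1 (pos 1,3,5,7): 0⊕1⊕0⊕0 = 1
s2 (pos 2,3,6,7): 1⊕1⊕0⊕0 = 0
s4 (pos 4,5,6,7): 0⊕0⊕0⊕0 = 0
Syndrome s4…s1 = 001 → error at position 1.
Flip position 1: 0110000 → 1110000

1110000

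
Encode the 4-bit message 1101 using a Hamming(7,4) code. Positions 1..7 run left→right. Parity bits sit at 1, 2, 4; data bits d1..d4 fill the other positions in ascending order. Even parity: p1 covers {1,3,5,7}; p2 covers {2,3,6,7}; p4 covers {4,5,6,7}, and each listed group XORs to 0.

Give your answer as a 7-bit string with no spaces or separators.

1010101

Place data at non-parity positions: p1 p2 1 p4 1 0 1
p1 (pos 1,3,5,7): XOR of data positions = 1⊕1⊕1 = 1
p2 (pos 2,3,6,7): XOR of data positions = 1⊕0⊕1 = 0
p4 (pos 4,5,6,7): XOR of data positions = 1⊕0⊕1 = 0
Codeword: 1010101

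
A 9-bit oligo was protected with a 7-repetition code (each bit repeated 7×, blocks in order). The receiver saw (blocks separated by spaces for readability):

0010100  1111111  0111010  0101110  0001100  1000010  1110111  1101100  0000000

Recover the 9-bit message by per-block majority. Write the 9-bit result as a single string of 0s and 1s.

011100110

Block 1 (0010100): 2 ones → 0
Block 2 (1111111): 7 ones → 1
Block 3 (0111010): 4 ones → 1
Block 4 (0101110): 4 ones → 1
Block 5 (0001100): 2 ones → 0
Block 6 (1000010): 2 ones → 0
Block 7 (1110111): 6 ones → 1
Block 8 (1101100): 4 ones → 1
Block 9 (0000000): 0 ones → 0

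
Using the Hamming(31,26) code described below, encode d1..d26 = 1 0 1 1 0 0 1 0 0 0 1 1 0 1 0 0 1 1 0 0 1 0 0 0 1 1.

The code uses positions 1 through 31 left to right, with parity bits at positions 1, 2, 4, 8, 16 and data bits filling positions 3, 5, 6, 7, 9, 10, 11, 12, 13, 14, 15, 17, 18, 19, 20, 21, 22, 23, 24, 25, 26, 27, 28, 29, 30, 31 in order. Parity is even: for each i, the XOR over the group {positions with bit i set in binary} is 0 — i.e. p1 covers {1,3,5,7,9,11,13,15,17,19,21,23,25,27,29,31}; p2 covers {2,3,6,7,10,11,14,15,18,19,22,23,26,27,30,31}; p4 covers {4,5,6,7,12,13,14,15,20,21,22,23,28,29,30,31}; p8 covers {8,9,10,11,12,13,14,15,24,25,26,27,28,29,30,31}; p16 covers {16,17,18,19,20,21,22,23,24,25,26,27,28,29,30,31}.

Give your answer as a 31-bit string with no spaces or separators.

0111011100100011101001100100011

Place data at non-parity positions: p1 p2 1 p4 0 1 1 p8 0 0 1 0 0 0 1 p16 1 0 1 0 0 1 1 0 0 1 0 0 0 1 1
p1 (pos 1,3,5,7,9,11,13,15,17,19,21,23,25,27,29,31): XOR of data positions = 1⊕0⊕1⊕0⊕1⊕0⊕1⊕1⊕1⊕0⊕1⊕0⊕0⊕0⊕1 = 0
p2 (pos 2,3,6,7,10,11,14,15,18,19,22,23,26,27,30,31): XOR of data positions = 1⊕1⊕1⊕0⊕1⊕0⊕1⊕0⊕1⊕1⊕1⊕1⊕0⊕1⊕1 = 1
p4 (pos 4,5,6,7,12,13,14,15,20,21,22,23,28,29,30,31): XOR of data positions = 0⊕1⊕1⊕0⊕0⊕0⊕1⊕0⊕0⊕1⊕1⊕0⊕0⊕1⊕1 = 1
p8 (pos 8,9,10,11,12,13,14,15,24,25,26,27,28,29,30,31): XOR of data positions = 0⊕0⊕1⊕0⊕0⊕0⊕1⊕0⊕0⊕1⊕0⊕0⊕0⊕1⊕1 = 1
p16 (pos 16,17,18,19,20,21,22,23,24,25,26,27,28,29,30,31): XOR of data positions = 1⊕0⊕1⊕0⊕0⊕1⊕1⊕0⊕0⊕1⊕0⊕0⊕0⊕1⊕1 = 1
Codeword: 0111011100100011101001100100011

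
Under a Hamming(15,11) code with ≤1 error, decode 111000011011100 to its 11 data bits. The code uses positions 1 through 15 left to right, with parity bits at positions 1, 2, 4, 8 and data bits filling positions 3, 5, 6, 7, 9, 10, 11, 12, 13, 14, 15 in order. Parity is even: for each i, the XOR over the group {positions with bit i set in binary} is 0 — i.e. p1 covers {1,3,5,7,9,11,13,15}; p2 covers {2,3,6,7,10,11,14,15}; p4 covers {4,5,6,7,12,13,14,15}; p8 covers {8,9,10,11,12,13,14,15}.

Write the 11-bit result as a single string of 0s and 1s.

s1 (pos 1,3,5,7,9,11,13,15): 1⊕1⊕0⊕0⊕1⊕1⊕1⊕0 = 1
s2 (pos 2,3,6,7,10,11,14,15): 1⊕1⊕0⊕0⊕0⊕1⊕0⊕0 = 1
s4 (pos 4,5,6,7,12,13,14,15): 0⊕0⊕0⊕0⊕1⊕1⊕0⊕0 = 0
s8 (pos 8,9,10,11,12,13,14,15): 1⊕1⊕0⊕1⊕1⊕1⊕0⊕0 = 1
Syndrome s8…s1 = 1011 → error at position 11.
Flip position 11: 111000011011100 → 111000011001100
Read data bits from positions 3,5,6,7,9,10,11,12,13,14,15: 10001001100

10001001100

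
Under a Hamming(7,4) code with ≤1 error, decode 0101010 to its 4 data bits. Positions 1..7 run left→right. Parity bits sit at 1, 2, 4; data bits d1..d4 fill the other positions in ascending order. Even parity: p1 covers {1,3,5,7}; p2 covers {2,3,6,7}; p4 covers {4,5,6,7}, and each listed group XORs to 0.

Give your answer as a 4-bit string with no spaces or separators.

0010

s1 (pos 1,3,5,7): 0⊕0⊕0⊕0 = 0
s2 (pos 2,3,6,7): 1⊕0⊕1⊕0 = 0
s4 (pos 4,5,6,7): 1⊕0⊕1⊕0 = 0
Syndrome s4…s1 = 000 → no error.
Read data bits from positions 3,5,6,7: 0010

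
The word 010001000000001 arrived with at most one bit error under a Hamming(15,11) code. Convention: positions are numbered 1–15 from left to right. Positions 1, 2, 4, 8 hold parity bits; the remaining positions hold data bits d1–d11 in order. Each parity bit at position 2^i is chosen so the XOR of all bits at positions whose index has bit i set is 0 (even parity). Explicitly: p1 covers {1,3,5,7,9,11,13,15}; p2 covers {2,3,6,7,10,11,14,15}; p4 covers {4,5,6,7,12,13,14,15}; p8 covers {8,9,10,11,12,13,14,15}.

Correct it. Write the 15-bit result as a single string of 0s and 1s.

s1 (pos 1,3,5,7,9,11,13,15): 0⊕0⊕0⊕0⊕0⊕0⊕0⊕1 = 1
s2 (pos 2,3,6,7,10,11,14,15): 1⊕0⊕1⊕0⊕0⊕0⊕0⊕1 = 1
s4 (pos 4,5,6,7,12,13,14,15): 0⊕0⊕1⊕0⊕0⊕0⊕0⊕1 = 0
s8 (pos 8,9,10,11,12,13,14,15): 0⊕0⊕0⊕0⊕0⊕0⊕0⊕1 = 1
Syndrome s8…s1 = 1011 → error at position 11.
Flip position 11: 010001000000001 → 010001000010001

010001000010001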